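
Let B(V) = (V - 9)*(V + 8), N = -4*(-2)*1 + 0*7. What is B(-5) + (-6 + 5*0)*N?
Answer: -90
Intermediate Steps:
N = 8 (N = 8*1 + 0 = 8 + 0 = 8)
B(V) = (-9 + V)*(8 + V)
B(-5) + (-6 + 5*0)*N = (-72 + (-5)**2 - 1*(-5)) + (-6 + 5*0)*8 = (-72 + 25 + 5) + (-6 + 0)*8 = -42 - 6*8 = -42 - 48 = -90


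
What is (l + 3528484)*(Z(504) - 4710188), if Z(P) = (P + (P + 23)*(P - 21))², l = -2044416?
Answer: 96528593826552916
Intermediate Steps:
Z(P) = (P + (-21 + P)*(23 + P))² (Z(P) = (P + (23 + P)*(-21 + P))² = (P + (-21 + P)*(23 + P))²)
(l + 3528484)*(Z(504) - 4710188) = (-2044416 + 3528484)*((-483 + 504² + 3*504)² - 4710188) = 1484068*((-483 + 254016 + 1512)² - 4710188) = 1484068*(255045² - 4710188) = 1484068*(65047952025 - 4710188) = 1484068*65043241837 = 96528593826552916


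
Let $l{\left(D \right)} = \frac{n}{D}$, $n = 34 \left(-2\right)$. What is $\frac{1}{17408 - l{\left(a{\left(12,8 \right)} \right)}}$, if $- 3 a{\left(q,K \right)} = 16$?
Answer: $\frac{4}{69581} \approx 5.7487 \cdot 10^{-5}$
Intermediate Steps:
$a{\left(q,K \right)} = - \frac{16}{3}$ ($a{\left(q,K \right)} = \left(- \frac{1}{3}\right) 16 = - \frac{16}{3}$)
$n = -68$
$l{\left(D \right)} = - \frac{68}{D}$
$\frac{1}{17408 - l{\left(a{\left(12,8 \right)} \right)}} = \frac{1}{17408 - - \frac{68}{- \frac{16}{3}}} = \frac{1}{17408 - \left(-68\right) \left(- \frac{3}{16}\right)} = \frac{1}{17408 - \frac{51}{4}} = \frac{1}{\frac{69581}{4}} = \frac{4}{69581}$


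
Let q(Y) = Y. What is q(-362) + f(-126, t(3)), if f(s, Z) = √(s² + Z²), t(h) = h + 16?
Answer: -362 + √16237 ≈ -234.58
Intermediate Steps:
t(h) = 16 + h
f(s, Z) = √(Z² + s²)
q(-362) + f(-126, t(3)) = -362 + √((16 + 3)² + (-126)²) = -362 + √(19² + 15876) = -362 + √(361 + 15876) = -362 + √16237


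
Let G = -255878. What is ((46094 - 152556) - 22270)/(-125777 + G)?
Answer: 128732/381655 ≈ 0.33730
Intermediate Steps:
((46094 - 152556) - 22270)/(-125777 + G) = ((46094 - 152556) - 22270)/(-125777 - 255878) = (-106462 - 22270)/(-381655) = -128732*(-1/381655) = 128732/381655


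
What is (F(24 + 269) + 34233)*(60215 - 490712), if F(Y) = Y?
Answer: -14863339422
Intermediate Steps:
(F(24 + 269) + 34233)*(60215 - 490712) = ((24 + 269) + 34233)*(60215 - 490712) = (293 + 34233)*(-430497) = 34526*(-430497) = -14863339422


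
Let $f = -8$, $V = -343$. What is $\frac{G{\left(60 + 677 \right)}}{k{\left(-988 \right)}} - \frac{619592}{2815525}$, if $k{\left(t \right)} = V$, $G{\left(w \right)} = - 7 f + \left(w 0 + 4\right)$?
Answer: $- \frac{381451556}{965725075} \approx -0.39499$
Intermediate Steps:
$G{\left(w \right)} = 60$ ($G{\left(w \right)} = \left(-7\right) \left(-8\right) + \left(w 0 + 4\right) = 56 + \left(0 + 4\right) = 56 + 4 = 60$)
$k{\left(t \right)} = -343$
$\frac{G{\left(60 + 677 \right)}}{k{\left(-988 \right)}} - \frac{619592}{2815525} = \frac{60}{-343} - \frac{619592}{2815525} = 60 \left(- \frac{1}{343}\right) - \frac{619592}{2815525} = - \frac{60}{343} - \frac{619592}{2815525} = - \frac{381451556}{965725075}$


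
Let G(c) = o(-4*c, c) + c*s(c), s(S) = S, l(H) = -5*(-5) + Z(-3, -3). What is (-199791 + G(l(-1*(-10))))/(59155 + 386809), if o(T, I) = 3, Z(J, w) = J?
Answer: -49826/111491 ≈ -0.44691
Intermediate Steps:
l(H) = 22 (l(H) = -5*(-5) - 3 = 25 - 3 = 22)
G(c) = 3 + c² (G(c) = 3 + c*c = 3 + c²)
(-199791 + G(l(-1*(-10))))/(59155 + 386809) = (-199791 + (3 + 22²))/(59155 + 386809) = (-199791 + (3 + 484))/445964 = (-199791 + 487)*(1/445964) = -199304*1/445964 = -49826/111491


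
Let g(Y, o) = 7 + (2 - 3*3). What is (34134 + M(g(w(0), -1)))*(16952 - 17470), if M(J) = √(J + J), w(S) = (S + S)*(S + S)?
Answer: -17681412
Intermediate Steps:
w(S) = 4*S² (w(S) = (2*S)*(2*S) = 4*S²)
g(Y, o) = 0 (g(Y, o) = 7 + (2 - 9) = 7 - 7 = 0)
M(J) = √2*√J (M(J) = √(2*J) = √2*√J)
(34134 + M(g(w(0), -1)))*(16952 - 17470) = (34134 + √2*√0)*(16952 - 17470) = (34134 + √2*0)*(-518) = (34134 + 0)*(-518) = 34134*(-518) = -17681412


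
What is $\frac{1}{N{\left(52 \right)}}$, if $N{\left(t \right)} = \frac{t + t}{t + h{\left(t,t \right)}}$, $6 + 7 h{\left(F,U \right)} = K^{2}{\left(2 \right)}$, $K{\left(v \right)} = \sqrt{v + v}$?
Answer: $\frac{181}{364} \approx 0.49725$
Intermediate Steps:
$K{\left(v \right)} = \sqrt{2} \sqrt{v}$ ($K{\left(v \right)} = \sqrt{2 v} = \sqrt{2} \sqrt{v}$)
$h{\left(F,U \right)} = - \frac{2}{7}$ ($h{\left(F,U \right)} = - \frac{6}{7} + \frac{\left(\sqrt{2} \sqrt{2}\right)^{2}}{7} = - \frac{6}{7} + \frac{2^{2}}{7} = - \frac{6}{7} + \frac{1}{7} \cdot 4 = - \frac{6}{7} + \frac{4}{7} = - \frac{2}{7}$)
$N{\left(t \right)} = \frac{2 t}{- \frac{2}{7} + t}$ ($N{\left(t \right)} = \frac{t + t}{t - \frac{2}{7}} = \frac{2 t}{- \frac{2}{7} + t}$)
$\frac{1}{N{\left(52 \right)}} = \frac{1}{14 \cdot 52 \frac{1}{-2 + 7 \cdot 52}} = \frac{1}{14 \cdot 52 \frac{1}{-2 + 364}} = \frac{1}{14 \cdot 52 \cdot \frac{1}{362}} = \frac{1}{\frac{364}{181}} = \frac{181}{364}$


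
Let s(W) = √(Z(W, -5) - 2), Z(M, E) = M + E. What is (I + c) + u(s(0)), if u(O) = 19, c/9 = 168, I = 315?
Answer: 1846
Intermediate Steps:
c = 1512 (c = 9*168 = 1512)
Z(M, E) = E + M
s(W) = √(-7 + W) (s(W) = √((-5 + W) - 2) = √(-7 + W))
(I + c) + u(s(0)) = (315 + 1512) + 19 = 1827 + 19 = 1846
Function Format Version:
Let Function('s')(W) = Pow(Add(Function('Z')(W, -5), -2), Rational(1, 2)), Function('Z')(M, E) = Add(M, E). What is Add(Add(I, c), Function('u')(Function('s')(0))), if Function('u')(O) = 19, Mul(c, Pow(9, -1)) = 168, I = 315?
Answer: 1846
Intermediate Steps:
c = 1512 (c = Mul(9, 168) = 1512)
Function('Z')(M, E) = Add(E, M)
Function('s')(W) = Pow(Add(-7, W), Rational(1, 2)) (Function('s')(W) = Pow(Add(Add(-5, W), -2), Rational(1, 2)) = Pow(Add(-7, W), Rational(1, 2)))
Add(Add(I, c), Function('u')(Function('s')(0))) = Add(Add(315, 1512), 19) = Add(1827, 19) = 1846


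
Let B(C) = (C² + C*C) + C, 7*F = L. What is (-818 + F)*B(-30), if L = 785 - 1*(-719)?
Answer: -7472940/7 ≈ -1.0676e+6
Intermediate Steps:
L = 1504 (L = 785 + 719 = 1504)
F = 1504/7 (F = (⅐)*1504 = 1504/7 ≈ 214.86)
B(C) = C + 2*C² (B(C) = (C² + C²) + C = 2*C² + C = C + 2*C²)
(-818 + F)*B(-30) = (-818 + 1504/7)*(-30*(1 + 2*(-30))) = -(-126660)*(1 - 60)/7 = -(-126660)*(-59)/7 = -4222/7*1770 = -7472940/7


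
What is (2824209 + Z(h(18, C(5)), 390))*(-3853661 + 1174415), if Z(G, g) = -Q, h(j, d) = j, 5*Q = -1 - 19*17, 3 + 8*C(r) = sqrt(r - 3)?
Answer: -37834621407774/5 ≈ -7.5669e+12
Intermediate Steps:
C(r) = -3/8 + sqrt(-3 + r)/8 (C(r) = -3/8 + sqrt(r - 3)/8 = -3/8 + sqrt(-3 + r)/8)
Q = -324/5 (Q = (-1 - 19*17)/5 = (-1 - 323)/5 = (1/5)*(-324) = -324/5 ≈ -64.800)
Z(G, g) = 324/5 (Z(G, g) = -1*(-324/5) = 324/5)
(2824209 + Z(h(18, C(5)), 390))*(-3853661 + 1174415) = (2824209 + 324/5)*(-3853661 + 1174415) = (14121369/5)*(-2679246) = -37834621407774/5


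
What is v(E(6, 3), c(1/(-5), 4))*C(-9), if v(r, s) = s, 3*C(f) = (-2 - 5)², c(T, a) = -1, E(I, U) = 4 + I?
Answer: -49/3 ≈ -16.333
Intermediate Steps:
C(f) = 49/3 (C(f) = (-2 - 5)²/3 = (⅓)*(-7)² = (⅓)*49 = 49/3)
v(E(6, 3), c(1/(-5), 4))*C(-9) = -1*49/3 = -49/3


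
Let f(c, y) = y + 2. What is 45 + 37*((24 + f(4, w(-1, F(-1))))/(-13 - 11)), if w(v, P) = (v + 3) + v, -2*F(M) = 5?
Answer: 27/8 ≈ 3.3750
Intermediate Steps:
F(M) = -5/2 (F(M) = -½*5 = -5/2)
w(v, P) = 3 + 2*v (w(v, P) = (3 + v) + v = 3 + 2*v)
f(c, y) = 2 + y
45 + 37*((24 + f(4, w(-1, F(-1))))/(-13 - 11)) = 45 + 37*((24 + (2 + (3 + 2*(-1))))/(-13 - 11)) = 45 + 37*((24 + (2 + (3 - 2)))/(-24)) = 45 + 37*((24 + (2 + 1))*(-1/24)) = 45 + 37*((24 + 3)*(-1/24)) = 45 + 37*(27*(-1/24)) = 45 + 37*(-9/8) = 45 - 333/8 = 27/8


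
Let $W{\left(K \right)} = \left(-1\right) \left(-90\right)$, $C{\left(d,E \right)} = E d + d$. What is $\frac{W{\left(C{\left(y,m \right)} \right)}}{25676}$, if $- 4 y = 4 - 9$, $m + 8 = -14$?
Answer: $\frac{45}{12838} \approx 0.0035052$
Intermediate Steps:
$m = -22$ ($m = -8 - 14 = -22$)
$y = \frac{5}{4}$ ($y = - \frac{4 - 9}{4} = \left(- \frac{1}{4}\right) \left(-5\right) = \frac{5}{4} \approx 1.25$)
$C{\left(d,E \right)} = d + E d$
$W{\left(K \right)} = 90$
$\frac{W{\left(C{\left(y,m \right)} \right)}}{25676} = \frac{90}{25676} = 90 \cdot \frac{1}{25676} = \frac{45}{12838}$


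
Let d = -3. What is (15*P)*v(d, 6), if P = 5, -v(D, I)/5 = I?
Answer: -2250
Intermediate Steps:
v(D, I) = -5*I
(15*P)*v(d, 6) = (15*5)*(-5*6) = 75*(-30) = -2250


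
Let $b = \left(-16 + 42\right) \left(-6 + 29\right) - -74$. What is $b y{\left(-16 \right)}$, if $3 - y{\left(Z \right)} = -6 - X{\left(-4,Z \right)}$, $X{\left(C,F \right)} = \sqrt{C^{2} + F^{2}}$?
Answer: $6048 + 2688 \sqrt{17} \approx 17131.0$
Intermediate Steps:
$b = 672$ ($b = 26 \cdot 23 + 74 = 598 + 74 = 672$)
$y{\left(Z \right)} = 9 + \sqrt{16 + Z^{2}}$ ($y{\left(Z \right)} = 3 - \left(-6 - \sqrt{\left(-4\right)^{2} + Z^{2}}\right) = 3 - \left(-6 - \sqrt{16 + Z^{2}}\right) = 3 + \left(6 + \sqrt{16 + Z^{2}}\right) = 9 + \sqrt{16 + Z^{2}}$)
$b y{\left(-16 \right)} = 672 \left(9 + \sqrt{16 + \left(-16\right)^{2}}\right) = 672 \left(9 + \sqrt{16 + 256}\right) = 672 \left(9 + \sqrt{272}\right) = 672 \left(9 + 4 \sqrt{17}\right) = 6048 + 2688 \sqrt{17}$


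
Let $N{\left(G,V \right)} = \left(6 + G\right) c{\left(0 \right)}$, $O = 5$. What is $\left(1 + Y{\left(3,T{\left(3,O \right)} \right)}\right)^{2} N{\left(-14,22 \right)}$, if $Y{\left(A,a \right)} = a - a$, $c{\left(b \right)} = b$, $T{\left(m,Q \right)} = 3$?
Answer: $0$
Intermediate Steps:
$Y{\left(A,a \right)} = 0$
$N{\left(G,V \right)} = 0$ ($N{\left(G,V \right)} = \left(6 + G\right) 0 = 0$)
$\left(1 + Y{\left(3,T{\left(3,O \right)} \right)}\right)^{2} N{\left(-14,22 \right)} = \left(1 + 0\right)^{2} \cdot 0 = 1^{2} \cdot 0 = 1 \cdot 0 = 0$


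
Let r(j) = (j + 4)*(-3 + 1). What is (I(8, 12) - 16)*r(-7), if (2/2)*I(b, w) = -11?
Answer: -162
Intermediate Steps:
I(b, w) = -11
r(j) = -8 - 2*j (r(j) = (4 + j)*(-2) = -8 - 2*j)
(I(8, 12) - 16)*r(-7) = (-11 - 16)*(-8 - 2*(-7)) = -27*(-8 + 14) = -27*6 = -162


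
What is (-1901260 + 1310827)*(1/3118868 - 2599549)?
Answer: 4787024224945789923/3118868 ≈ 1.5349e+12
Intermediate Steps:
(-1901260 + 1310827)*(1/3118868 - 2599549) = -590433*(1/3118868 - 2599549) = -590433*(-8107650190531/3118868) = 4787024224945789923/3118868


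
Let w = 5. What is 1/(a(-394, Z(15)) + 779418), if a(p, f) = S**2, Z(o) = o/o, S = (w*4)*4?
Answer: 1/785818 ≈ 1.2726e-6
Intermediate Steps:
S = 80 (S = (5*4)*4 = 20*4 = 80)
Z(o) = 1
a(p, f) = 6400 (a(p, f) = 80**2 = 6400)
1/(a(-394, Z(15)) + 779418) = 1/(6400 + 779418) = 1/785818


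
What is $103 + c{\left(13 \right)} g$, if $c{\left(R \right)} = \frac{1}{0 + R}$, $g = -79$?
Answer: $\frac{1260}{13} \approx 96.923$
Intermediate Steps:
$c{\left(R \right)} = \frac{1}{R}$
$103 + c{\left(13 \right)} g = 103 + \frac{1}{13} \left(-79\right) = 103 - \frac{79}{13} = \frac{1260}{13}$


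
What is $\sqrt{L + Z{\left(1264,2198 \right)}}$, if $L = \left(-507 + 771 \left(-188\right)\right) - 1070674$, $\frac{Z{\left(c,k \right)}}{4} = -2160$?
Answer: $i \sqrt{1224769} \approx 1106.7 i$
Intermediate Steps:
$Z{\left(c,k \right)} = -8640$ ($Z{\left(c,k \right)} = 4 \left(-2160\right) = -8640$)
$L = -1216129$ ($L = \left(-507 - 144948\right) - 1070674 = -145455 - 1070674 = -1216129$)
$\sqrt{L + Z{\left(1264,2198 \right)}} = \sqrt{-1216129 - 8640} = \sqrt{-1224769} = i \sqrt{1224769}$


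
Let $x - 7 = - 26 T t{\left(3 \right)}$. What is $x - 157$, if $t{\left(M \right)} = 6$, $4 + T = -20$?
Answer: $3594$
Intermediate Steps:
$T = -24$ ($T = -4 - 20 = -24$)
$x = 3751$ ($x = 7 + \left(-26\right) \left(-24\right) 6 = 7 + 624 \cdot 6 = 7 + 3744 = 3751$)
$x - 157 = 3751 - 157 = 3594$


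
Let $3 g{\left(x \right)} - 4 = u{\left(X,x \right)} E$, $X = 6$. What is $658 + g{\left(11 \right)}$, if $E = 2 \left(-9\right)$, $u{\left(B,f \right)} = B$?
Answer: $\frac{1870}{3} \approx 623.33$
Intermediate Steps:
$E = -18$
$g{\left(x \right)} = - \frac{104}{3}$ ($g{\left(x \right)} = \frac{4}{3} + \frac{6 \left(-18\right)}{3} = \frac{4}{3} + \frac{1}{3} \left(-108\right) = \frac{4}{3} - 36 = - \frac{104}{3}$)
$658 + g{\left(11 \right)} = 658 - \frac{104}{3} = \frac{1870}{3}$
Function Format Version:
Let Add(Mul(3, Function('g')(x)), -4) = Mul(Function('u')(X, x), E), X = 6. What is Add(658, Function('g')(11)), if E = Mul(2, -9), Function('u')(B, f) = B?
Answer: Rational(1870, 3) ≈ 623.33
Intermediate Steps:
E = -18
Function('g')(x) = Rational(-104, 3) (Function('g')(x) = Add(Rational(4, 3), Mul(Rational(1, 3), Mul(6, -18))) = Add(Rational(4, 3), Mul(Rational(1, 3), -108)) = Add(Rational(4, 3), -36) = Rational(-104, 3))
Add(658, Function('g')(11)) = Add(658, Rational(-104, 3)) = Rational(1870, 3)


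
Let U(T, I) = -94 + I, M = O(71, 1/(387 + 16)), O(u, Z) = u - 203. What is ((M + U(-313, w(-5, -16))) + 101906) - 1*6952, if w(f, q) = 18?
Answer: 94746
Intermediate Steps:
O(u, Z) = -203 + u
M = -132 (M = -203 + 71 = -132)
((M + U(-313, w(-5, -16))) + 101906) - 1*6952 = ((-132 + (-94 + 18)) + 101906) - 1*6952 = ((-132 - 76) + 101906) - 6952 = (-208 + 101906) - 6952 = 101698 - 6952 = 94746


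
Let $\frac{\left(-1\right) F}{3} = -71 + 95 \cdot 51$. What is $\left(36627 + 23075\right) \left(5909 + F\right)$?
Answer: $-502272926$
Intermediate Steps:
$F = -14322$ ($F = - 3 \left(-71 + 95 \cdot 51\right) = - 3 \left(-71 + 4845\right) = \left(-3\right) 4774 = -14322$)
$\left(36627 + 23075\right) \left(5909 + F\right) = \left(36627 + 23075\right) \left(5909 - 14322\right) = 59702 \left(-8413\right) = -502272926$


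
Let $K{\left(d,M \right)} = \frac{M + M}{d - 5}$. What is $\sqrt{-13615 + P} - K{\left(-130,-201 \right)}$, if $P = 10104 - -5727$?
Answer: $- \frac{134}{45} + 2 \sqrt{554} \approx 44.097$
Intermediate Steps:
$K{\left(d,M \right)} = \frac{2 M}{-5 + d}$
$P = 15831$ ($P = 10104 + 5727 = 15831$)
$\sqrt{-13615 + P} - K{\left(-130,-201 \right)} = \sqrt{-13615 + 15831} - 2 \left(-201\right) \frac{1}{-5 - 130} = \sqrt{2216} - 2 \left(-201\right) \frac{1}{-135} = 2 \sqrt{554} - 2 \left(-201\right) \left(- \frac{1}{135}\right) = 2 \sqrt{554} - \frac{134}{45} = - \frac{134}{45} + 2 \sqrt{554}$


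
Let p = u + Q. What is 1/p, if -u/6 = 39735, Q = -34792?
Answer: -1/273202 ≈ -3.6603e-6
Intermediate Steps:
u = -238410 (u = -6*39735 = -238410)
p = -273202 (p = -238410 - 34792 = -273202)
1/p = 1/(-273202) = -1/273202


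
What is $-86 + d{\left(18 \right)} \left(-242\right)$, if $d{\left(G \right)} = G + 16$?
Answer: $-8314$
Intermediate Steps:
$d{\left(G \right)} = 16 + G$
$-86 + d{\left(18 \right)} \left(-242\right) = -86 + \left(16 + 18\right) \left(-242\right) = -86 + 34 \left(-242\right) = -86 - 8228 = -8314$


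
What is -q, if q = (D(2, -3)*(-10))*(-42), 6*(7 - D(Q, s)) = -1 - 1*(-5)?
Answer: -2660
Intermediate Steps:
D(Q, s) = 19/3 (D(Q, s) = 7 - (-1 - 1*(-5))/6 = 7 - (-1 + 5)/6 = 7 - 1/6*4 = 7 - 2/3 = 19/3)
q = 2660 (q = ((19/3)*(-10))*(-42) = -190/3*(-42) = 2660)
-q = -1*2660 = -2660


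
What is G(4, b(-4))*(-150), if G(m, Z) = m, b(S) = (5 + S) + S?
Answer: -600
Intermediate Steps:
b(S) = 5 + 2*S
G(4, b(-4))*(-150) = 4*(-150) = -600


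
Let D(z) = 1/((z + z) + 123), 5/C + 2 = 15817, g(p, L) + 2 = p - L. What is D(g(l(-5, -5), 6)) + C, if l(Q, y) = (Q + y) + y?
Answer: 3240/243551 ≈ 0.013303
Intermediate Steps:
l(Q, y) = Q + 2*y
g(p, L) = -2 + p - L (g(p, L) = -2 + (p - L) = -2 + p - L)
C = 1/3163 (C = 5/(-2 + 15817) = 5/15815 = 5*(1/15815) = 1/3163 ≈ 0.00031616)
D(z) = 1/(123 + 2*z) (D(z) = 1/(2*z + 123) = 1/(123 + 2*z))
D(g(l(-5, -5), 6)) + C = 1/(123 + 2*(-2 + (-5 + 2*(-5)) - 1*6)) + 1/3163 = 1/(123 + 2*(-2 + (-5 - 10) - 6)) + 1/3163 = 1/(123 + 2*(-2 - 15 - 6)) + 1/3163 = 1/(123 + 2*(-23)) + 1/3163 = 1/(123 - 46) + 1/3163 = 1/77 + 1/3163 = 3240/243551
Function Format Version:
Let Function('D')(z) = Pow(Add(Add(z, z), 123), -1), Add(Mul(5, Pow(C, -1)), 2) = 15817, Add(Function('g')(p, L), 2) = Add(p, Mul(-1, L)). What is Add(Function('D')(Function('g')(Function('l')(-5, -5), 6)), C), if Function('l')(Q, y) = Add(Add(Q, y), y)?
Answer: Rational(3240, 243551) ≈ 0.013303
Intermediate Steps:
Function('l')(Q, y) = Add(Q, Mul(2, y))
Function('g')(p, L) = Add(-2, p, Mul(-1, L)) (Function('g')(p, L) = Add(-2, Add(p, Mul(-1, L))) = Add(-2, p, Mul(-1, L)))
C = Rational(1, 3163) (C = Mul(5, Pow(Add(-2, 15817), -1)) = Mul(5, Pow(15815, -1)) = Mul(5, Rational(1, 15815)) = Rational(1, 3163) ≈ 0.00031616)
Function('D')(z) = Pow(Add(123, Mul(2, z)), -1) (Function('D')(z) = Pow(Add(Mul(2, z), 123), -1) = Pow(Add(123, Mul(2, z)), -1))
Add(Function('D')(Function('g')(Function('l')(-5, -5), 6)), C) = Add(Pow(Add(123, Mul(2, Add(-2, Add(-5, Mul(2, -5)), Mul(-1, 6)))), -1), Rational(1, 3163)) = Add(Pow(Add(123, Mul(2, Add(-2, Add(-5, -10), -6))), -1), Rational(1, 3163)) = Add(Pow(Add(123, Mul(2, Add(-2, -15, -6))), -1), Rational(1, 3163)) = Add(Pow(Add(123, Mul(2, -23)), -1), Rational(1, 3163)) = Add(Pow(Add(123, -46), -1), Rational(1, 3163)) = Add(Pow(77, -1), Rational(1, 3163)) = Add(Rational(1, 77), Rational(1, 3163)) = Rational(3240, 243551)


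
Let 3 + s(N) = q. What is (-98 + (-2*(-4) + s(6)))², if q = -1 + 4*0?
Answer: 8836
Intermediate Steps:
q = -1 (q = -1 + 0 = -1)
s(N) = -4 (s(N) = -3 - 1 = -4)
(-98 + (-2*(-4) + s(6)))² = (-98 + (-2*(-4) - 4))² = (-98 + (8 - 4))² = (-98 + 4)² = (-94)² = 8836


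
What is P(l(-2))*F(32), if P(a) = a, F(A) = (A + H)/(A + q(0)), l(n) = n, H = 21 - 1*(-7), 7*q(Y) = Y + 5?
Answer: -840/229 ≈ -3.6681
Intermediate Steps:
q(Y) = 5/7 + Y/7 (q(Y) = (Y + 5)/7 = (5 + Y)/7 = 5/7 + Y/7)
H = 28 (H = 21 + 7 = 28)
F(A) = (28 + A)/(5/7 + A) (F(A) = (A + 28)/(A + (5/7 + (⅐)*0)) = (28 + A)/(A + (5/7 + 0)) = (28 + A)/(A + 5/7) = (28 + A)/(5/7 + A))
P(l(-2))*F(32) = -14*(28 + 32)/(5 + 7*32) = -14*60/(5 + 224) = -14*60/229 = -2*420/229 = -840/229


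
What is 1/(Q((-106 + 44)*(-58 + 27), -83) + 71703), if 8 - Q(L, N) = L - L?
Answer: 1/71711 ≈ 1.3945e-5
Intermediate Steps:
Q(L, N) = 8 (Q(L, N) = 8 - (L - L) = 8 - 1*0 = 8 + 0 = 8)
1/(Q((-106 + 44)*(-58 + 27), -83) + 71703) = 1/(8 + 71703) = 1/71711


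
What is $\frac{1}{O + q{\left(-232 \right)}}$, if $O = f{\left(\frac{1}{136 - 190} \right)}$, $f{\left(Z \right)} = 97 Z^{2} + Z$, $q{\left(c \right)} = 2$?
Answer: $\frac{2916}{5875} \approx 0.49634$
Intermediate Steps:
$f{\left(Z \right)} = Z + 97 Z^{2}$
$O = \frac{43}{2916}$ ($O = \frac{1 + \frac{97}{136 - 190}}{136 - 190} = \frac{1 + \frac{97}{-54}}{-54} = - \frac{1 + 97 \left(- \frac{1}{54}\right)}{54} = - \frac{1 - \frac{97}{54}}{54} = \left(- \frac{1}{54}\right) \left(- \frac{43}{54}\right) = \frac{43}{2916} \approx 0.014746$)
$\frac{1}{O + q{\left(-232 \right)}} = \frac{1}{\frac{43}{2916} + 2} = \frac{1}{\frac{5875}{2916}} = \frac{2916}{5875}$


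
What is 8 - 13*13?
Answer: -161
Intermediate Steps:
8 - 13*13 = 8 - 169 = -161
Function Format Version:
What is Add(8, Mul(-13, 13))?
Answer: -161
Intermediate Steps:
Add(8, Mul(-13, 13)) = Add(8, -169) = -161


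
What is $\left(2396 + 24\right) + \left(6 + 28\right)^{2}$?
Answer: $3576$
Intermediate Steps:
$\left(2396 + 24\right) + \left(6 + 28\right)^{2} = 2420 + 34^{2} = 2420 + 1156 = 3576$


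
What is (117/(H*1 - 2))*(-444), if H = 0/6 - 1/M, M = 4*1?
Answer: 23088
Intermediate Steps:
M = 4
H = -1/4 (H = 0/6 - 1/4 = 0*(1/6) - 1*1/4 = 0 - 1/4 = -1/4 ≈ -0.25000)
(117/(H*1 - 2))*(-444) = (117/(-1/4*1 - 2))*(-444) = (117/(-1/4 - 2))*(-444) = (117/(-9/4))*(-444) = (117*(-4/9))*(-444) = -52*(-444) = 23088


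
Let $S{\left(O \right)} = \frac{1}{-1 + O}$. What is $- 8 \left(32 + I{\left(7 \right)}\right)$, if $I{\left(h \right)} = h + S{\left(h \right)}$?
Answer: $- \frac{940}{3} \approx -313.33$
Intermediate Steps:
$I{\left(h \right)} = h + \frac{1}{-1 + h}$
$- 8 \left(32 + I{\left(7 \right)}\right) = - 8 \left(32 + \frac{1 + 7 \left(-1 + 7\right)}{-1 + 7}\right) = - 8 \left(32 + \frac{1 + 7 \cdot 6}{6}\right) = - 8 \left(32 + \frac{1 + 42}{6}\right) = - 8 \left(32 + \frac{1}{6} \cdot 43\right) = - 8 \left(32 + \frac{43}{6}\right) = \left(-8\right) \frac{235}{6} = - \frac{940}{3}$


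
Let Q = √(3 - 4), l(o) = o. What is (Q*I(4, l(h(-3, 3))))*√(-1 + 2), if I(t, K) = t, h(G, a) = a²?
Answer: 4*I ≈ 4.0*I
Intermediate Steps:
Q = I (Q = √(-1) = I ≈ 1.0*I)
(Q*I(4, l(h(-3, 3))))*√(-1 + 2) = (I*4)*√(-1 + 2) = (4*I)*√1 = (4*I)*1 = 4*I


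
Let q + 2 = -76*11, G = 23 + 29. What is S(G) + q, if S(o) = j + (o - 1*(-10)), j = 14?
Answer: -762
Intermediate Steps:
G = 52
S(o) = 24 + o (S(o) = 14 + (o - 1*(-10)) = 14 + (o + 10) = 14 + (10 + o) = 24 + o)
q = -838 (q = -2 - 76*11 = -2 - 836 = -838)
S(G) + q = (24 + 52) - 838 = 76 - 838 = -762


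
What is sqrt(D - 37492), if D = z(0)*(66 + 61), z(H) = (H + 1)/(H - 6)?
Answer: I*sqrt(1350474)/6 ≈ 193.68*I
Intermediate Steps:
z(H) = (1 + H)/(-6 + H)
D = -127/6 (D = ((1 + 0)/(-6 + 0))*(66 + 61) = (1/(-6))*127 = -1/6*1*127 = -1/6*127 = -127/6 ≈ -21.167)
sqrt(D - 37492) = sqrt(-127/6 - 37492) = sqrt(-225079/6) = I*sqrt(1350474)/6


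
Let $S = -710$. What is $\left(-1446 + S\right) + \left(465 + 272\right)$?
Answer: $-1419$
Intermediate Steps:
$\left(-1446 + S\right) + \left(465 + 272\right) = \left(-1446 - 710\right) + \left(465 + 272\right) = -2156 + 737 = -1419$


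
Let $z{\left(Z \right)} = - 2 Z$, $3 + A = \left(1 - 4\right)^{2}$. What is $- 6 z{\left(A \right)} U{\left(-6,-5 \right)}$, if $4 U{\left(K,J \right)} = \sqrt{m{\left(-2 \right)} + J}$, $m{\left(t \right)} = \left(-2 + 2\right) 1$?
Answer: $18 i \sqrt{5} \approx 40.249 i$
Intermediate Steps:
$A = 6$ ($A = -3 + \left(1 - 4\right)^{2} = -3 + \left(-3\right)^{2} = -3 + 9 = 6$)
$m{\left(t \right)} = 0$ ($m{\left(t \right)} = 0 \cdot 1 = 0$)
$U{\left(K,J \right)} = \frac{\sqrt{J}}{4}$ ($U{\left(K,J \right)} = \frac{\sqrt{0 + J}}{4} = \frac{\sqrt{J}}{4}$)
$- 6 z{\left(A \right)} U{\left(-6,-5 \right)} = - 6 \left(\left(-2\right) 6\right) \frac{\sqrt{-5}}{4} = \left(-6\right) \left(-12\right) \frac{i \sqrt{5}}{4} = 72 \frac{i \sqrt{5}}{4} = 18 i \sqrt{5}$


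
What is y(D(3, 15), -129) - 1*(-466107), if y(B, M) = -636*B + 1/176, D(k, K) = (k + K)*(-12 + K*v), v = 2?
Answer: 45767569/176 ≈ 2.6004e+5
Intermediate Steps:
D(k, K) = (-12 + 2*K)*(K + k) (D(k, K) = (k + K)*(-12 + K*2) = (K + k)*(-12 + 2*K) = (-12 + 2*K)*(K + k))
y(B, M) = 1/176 - 636*B (y(B, M) = -636*B + 1/176 = 1/176 - 636*B)
y(D(3, 15), -129) - 1*(-466107) = (1/176 - 636*(-12*15 - 12*3 + 2*15² + 2*15*3)) - 1*(-466107) = (1/176 - 636*(-180 - 36 + 2*225 + 90)) + 466107 = (1/176 - 636*(-180 - 36 + 450 + 90)) + 466107 = (1/176 - 636*324) + 466107 = (1/176 - 206064) + 466107 = -36267263/176 + 466107 = 45767569/176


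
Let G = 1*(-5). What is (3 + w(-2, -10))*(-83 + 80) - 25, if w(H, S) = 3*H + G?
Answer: -1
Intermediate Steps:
G = -5
w(H, S) = -5 + 3*H (w(H, S) = 3*H - 5 = -5 + 3*H)
(3 + w(-2, -10))*(-83 + 80) - 25 = (3 + (-5 + 3*(-2)))*(-83 + 80) - 25 = (3 + (-5 - 6))*(-3) - 25 = (3 - 11)*(-3) - 25 = -8*(-3) - 25 = 24 - 25 = -1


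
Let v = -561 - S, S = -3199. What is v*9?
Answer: 23742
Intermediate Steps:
v = 2638 (v = -561 - 1*(-3199) = -561 + 3199 = 2638)
v*9 = 2638*9 = 23742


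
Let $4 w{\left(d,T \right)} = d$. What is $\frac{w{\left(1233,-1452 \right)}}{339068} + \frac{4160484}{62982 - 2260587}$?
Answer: $- \frac{1880012769561}{993516709520} \approx -1.8923$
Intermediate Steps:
$w{\left(d,T \right)} = \frac{d}{4}$
$\frac{w{\left(1233,-1452 \right)}}{339068} + \frac{4160484}{62982 - 2260587} = \frac{\frac{1}{4} \cdot 1233}{339068} + \frac{4160484}{62982 - 2260587} = \frac{1233}{4} \cdot \frac{1}{339068} + \frac{4160484}{62982 - 2260587} = \frac{1233}{1356272} + \frac{4160484}{-2197605} = \frac{1233}{1356272} + 4160484 \left(- \frac{1}{2197605}\right) = \frac{1233}{1356272} - \frac{1386828}{732535} = - \frac{1880012769561}{993516709520}$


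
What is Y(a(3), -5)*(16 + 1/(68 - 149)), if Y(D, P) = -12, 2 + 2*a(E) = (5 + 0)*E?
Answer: -5180/27 ≈ -191.85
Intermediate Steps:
a(E) = -1 + 5*E/2 (a(E) = -1 + ((5 + 0)*E)/2 = -1 + (5*E)/2 = -1 + 5*E/2)
Y(a(3), -5)*(16 + 1/(68 - 149)) = -12*(16 + 1/(68 - 149)) = -12*(16 + 1/(-81)) = -12*(16 - 1/81) = -12*1295/81 = -5180/27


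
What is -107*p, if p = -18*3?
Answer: 5778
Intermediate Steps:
p = -54 (p = -2*27 = -54)
-107*p = -107*(-54) = 5778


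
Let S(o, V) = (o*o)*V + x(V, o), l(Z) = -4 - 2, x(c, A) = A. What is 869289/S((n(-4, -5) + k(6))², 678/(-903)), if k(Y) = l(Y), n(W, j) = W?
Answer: -87218663/743300 ≈ -117.34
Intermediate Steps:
l(Z) = -6
k(Y) = -6
S(o, V) = o + V*o² (S(o, V) = (o*o)*V + o = o²*V + o = V*o² + o = o + V*o²)
869289/S((n(-4, -5) + k(6))², 678/(-903)) = 869289/(((-4 - 6)²*(1 + (678/(-903))*(-4 - 6)²))) = 869289/(((-10)²*(1 + (678*(-1/903))*(-10)²))) = 869289/((100*(1 - 226/301*100))) = 869289/((100*(1 - 22600/301))) = 869289/((100*(-22299/301))) = 869289/(-2229900/301) = 869289*(-301/2229900) = -87218663/743300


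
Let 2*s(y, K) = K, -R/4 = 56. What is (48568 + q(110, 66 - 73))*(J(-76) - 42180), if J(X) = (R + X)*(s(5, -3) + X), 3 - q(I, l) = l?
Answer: -919581540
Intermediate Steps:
R = -224 (R = -4*56 = -224)
s(y, K) = K/2
q(I, l) = 3 - l
J(X) = (-224 + X)*(-3/2 + X) (J(X) = (-224 + X)*((1/2)*(-3) + X) = (-224 + X)*(-3/2 + X))
(48568 + q(110, 66 - 73))*(J(-76) - 42180) = (48568 + (3 - (66 - 73)))*((336 + (-76)**2 - 451/2*(-76)) - 42180) = (48568 + (3 - 1*(-7)))*((336 + 5776 + 17138) - 42180) = (48568 + (3 + 7))*(23250 - 42180) = (48568 + 10)*(-18930) = 48578*(-18930) = -919581540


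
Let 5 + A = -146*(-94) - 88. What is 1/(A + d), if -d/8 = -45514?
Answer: 1/377743 ≈ 2.6473e-6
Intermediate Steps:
d = 364112 (d = -8*(-45514) = 364112)
A = 13631 (A = -5 + (-146*(-94) - 88) = -5 + (13724 - 88) = -5 + 13636 = 13631)
1/(A + d) = 1/(13631 + 364112) = 1/377743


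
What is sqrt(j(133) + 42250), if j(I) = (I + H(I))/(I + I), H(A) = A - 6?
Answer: 2*sqrt(186844385)/133 ≈ 205.55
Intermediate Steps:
H(A) = -6 + A
j(I) = (-6 + 2*I)/(2*I) (j(I) = (I + (-6 + I))/(I + I) = (-6 + 2*I)/((2*I)) = (-6 + 2*I)*(1/(2*I)) = (-6 + 2*I)/(2*I))
sqrt(j(133) + 42250) = sqrt((-3 + 133)/133 + 42250) = sqrt((1/133)*130 + 42250) = sqrt(130/133 + 42250) = sqrt(5619380/133) = 2*sqrt(186844385)/133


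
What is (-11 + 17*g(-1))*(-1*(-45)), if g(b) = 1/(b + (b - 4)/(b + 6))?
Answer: -1755/2 ≈ -877.50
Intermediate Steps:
g(b) = 1/(b + (-4 + b)/(6 + b))
(-11 + 17*g(-1))*(-1*(-45)) = (-11 + 17*((6 - 1)/(-4 + (-1)² + 7*(-1))))*(-1*(-45)) = (-11 + 17*(5/(-4 + 1 - 7)))*45 = (-11 + 17*(5/(-10)))*45 = (-11 + 17*(-⅒*5))*45 = (-11 + 17*(-½))*45 = (-11 - 17/2)*45 = -39/2*45 = -1755/2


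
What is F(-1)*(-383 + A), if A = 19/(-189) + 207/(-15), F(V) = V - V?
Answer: 0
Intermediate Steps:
F(V) = 0
A = -13136/945 (A = 19*(-1/189) + 207*(-1/15) = -19/189 - 69/5 = -13136/945 ≈ -13.901)
F(-1)*(-383 + A) = 0*(-383 - 13136/945) = 0*(-375071/945) = 0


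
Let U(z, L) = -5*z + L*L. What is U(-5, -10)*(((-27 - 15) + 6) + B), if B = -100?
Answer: -17000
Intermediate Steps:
U(z, L) = L² - 5*z (U(z, L) = -5*z + L² = L² - 5*z)
U(-5, -10)*(((-27 - 15) + 6) + B) = ((-10)² - 5*(-5))*(((-27 - 15) + 6) - 100) = (100 + 25)*((-42 + 6) - 100) = 125*(-36 - 100) = 125*(-136) = -17000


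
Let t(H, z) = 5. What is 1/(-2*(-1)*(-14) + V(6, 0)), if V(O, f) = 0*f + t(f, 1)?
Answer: -1/23 ≈ -0.043478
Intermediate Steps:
V(O, f) = 5 (V(O, f) = 0*f + 5 = 0 + 5 = 5)
1/(-2*(-1)*(-14) + V(6, 0)) = 1/(-2*(-1)*(-14) + 5) = 1/(2*(-14) + 5) = 1/(-28 + 5) = 1/(-23) = -1/23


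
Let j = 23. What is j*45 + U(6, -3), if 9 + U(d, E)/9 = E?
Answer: 927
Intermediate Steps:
U(d, E) = -81 + 9*E
j*45 + U(6, -3) = 23*45 + (-81 + 9*(-3)) = 1035 + (-81 - 27) = 1035 - 108 = 927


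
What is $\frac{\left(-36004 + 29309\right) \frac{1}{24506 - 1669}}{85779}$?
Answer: $- \frac{6695}{1958935023} \approx -3.4177 \cdot 10^{-6}$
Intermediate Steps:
$\frac{\left(-36004 + 29309\right) \frac{1}{24506 - 1669}}{85779} = - \frac{6695}{22837} \cdot \frac{1}{85779} = \left(-6695\right) \frac{1}{22837} \cdot \frac{1}{85779} = \left(- \frac{6695}{22837}\right) \frac{1}{85779} = - \frac{6695}{1958935023}$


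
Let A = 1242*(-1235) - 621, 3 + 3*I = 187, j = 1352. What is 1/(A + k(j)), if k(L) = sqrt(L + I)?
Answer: -4603473/7063987883003 - 4*sqrt(795)/7063987883003 ≈ -6.5170e-7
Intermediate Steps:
I = 184/3 (I = -1 + (1/3)*187 = -1 + 187/3 = 184/3 ≈ 61.333)
k(L) = sqrt(184/3 + L) (k(L) = sqrt(L + 184/3) = sqrt(184/3 + L))
A = -1534491 (A = -1533870 - 621 = -1534491)
1/(A + k(j)) = 1/(-1534491 + sqrt(552 + 9*1352)/3) = 1/(-1534491 + sqrt(552 + 12168)/3) = 1/(-1534491 + sqrt(12720)/3) = 1/(-1534491 + (4*sqrt(795))/3) = 1/(-1534491 + 4*sqrt(795)/3)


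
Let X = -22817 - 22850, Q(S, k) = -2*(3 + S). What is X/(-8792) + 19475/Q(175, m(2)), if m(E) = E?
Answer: -38741687/782488 ≈ -49.511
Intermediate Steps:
Q(S, k) = -6 - 2*S
X = -45667
X/(-8792) + 19475/Q(175, m(2)) = -45667/(-8792) + 19475/(-6 - 2*175) = -45667*(-1/8792) + 19475/(-6 - 350) = 45667/8792 + 19475/(-356) = 45667/8792 + 19475*(-1/356) = 45667/8792 - 19475/356 = -38741687/782488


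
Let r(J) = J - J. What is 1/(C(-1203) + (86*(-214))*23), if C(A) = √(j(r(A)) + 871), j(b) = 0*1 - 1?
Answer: -211646/89588058197 - √870/179176116394 ≈ -2.3626e-6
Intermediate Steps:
r(J) = 0
j(b) = -1 (j(b) = 0 - 1 = -1)
C(A) = √870 (C(A) = √(-1 + 871) = √870)
1/(C(-1203) + (86*(-214))*23) = 1/(√870 + (86*(-214))*23) = 1/(√870 - 18404*23) = 1/(√870 - 423292) = 1/(-423292 + √870)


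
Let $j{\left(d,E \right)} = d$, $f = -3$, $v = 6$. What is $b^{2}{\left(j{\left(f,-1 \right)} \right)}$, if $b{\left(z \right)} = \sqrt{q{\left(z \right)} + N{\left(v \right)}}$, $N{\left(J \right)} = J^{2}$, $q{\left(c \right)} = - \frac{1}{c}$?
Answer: $\frac{109}{3} \approx 36.333$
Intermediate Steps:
$b{\left(z \right)} = \sqrt{36 - \frac{1}{z}}$ ($b{\left(z \right)} = \sqrt{- \frac{1}{z} + 6^{2}} = \sqrt{- \frac{1}{z} + 36} = \sqrt{36 - \frac{1}{z}}$)
$b^{2}{\left(j{\left(f,-1 \right)} \right)} = \left(\sqrt{36 - \frac{1}{-3}}\right)^{2} = \left(\sqrt{36 - - \frac{1}{3}}\right)^{2} = \left(\sqrt{36 + \frac{1}{3}}\right)^{2} = \left(\sqrt{\frac{109}{3}}\right)^{2} = \left(\frac{\sqrt{327}}{3}\right)^{2} = \frac{109}{3}$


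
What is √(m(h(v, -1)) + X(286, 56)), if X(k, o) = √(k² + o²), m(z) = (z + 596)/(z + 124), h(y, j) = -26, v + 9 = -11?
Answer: √(285 + 98*√21233)/7 ≈ 17.241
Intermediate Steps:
v = -20 (v = -9 - 11 = -20)
m(z) = (596 + z)/(124 + z)
√(m(h(v, -1)) + X(286, 56)) = √((596 - 26)/(124 - 26) + √(286² + 56²)) = √(570/98 + √(81796 + 3136)) = √((1/98)*570 + √84932) = √(285/49 + 2*√21233)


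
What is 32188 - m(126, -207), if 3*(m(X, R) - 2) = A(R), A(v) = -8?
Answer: 96566/3 ≈ 32189.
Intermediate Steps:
m(X, R) = -⅔ (m(X, R) = 2 + (⅓)*(-8) = 2 - 8/3 = -⅔)
32188 - m(126, -207) = 32188 - 1*(-⅔) = 32188 + ⅔ = 96566/3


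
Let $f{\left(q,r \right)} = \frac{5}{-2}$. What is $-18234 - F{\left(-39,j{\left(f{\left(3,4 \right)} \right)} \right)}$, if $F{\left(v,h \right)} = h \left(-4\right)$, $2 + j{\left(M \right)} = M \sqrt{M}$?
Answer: $-18242 - 5 i \sqrt{10} \approx -18242.0 - 15.811 i$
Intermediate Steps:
$f{\left(q,r \right)} = - \frac{5}{2}$ ($f{\left(q,r \right)} = 5 \left(- \frac{1}{2}\right) = - \frac{5}{2}$)
$j{\left(M \right)} = -2 + M^{\frac{3}{2}}$ ($j{\left(M \right)} = -2 + M \sqrt{M} = -2 + M^{\frac{3}{2}}$)
$F{\left(v,h \right)} = - 4 h$
$-18234 - F{\left(-39,j{\left(f{\left(3,4 \right)} \right)} \right)} = -18234 - - 4 \left(-2 + \left(- \frac{5}{2}\right)^{\frac{3}{2}}\right) = -18234 - - 4 \left(-2 - \frac{5 i \sqrt{10}}{4}\right) = -18234 - \left(8 + 5 i \sqrt{10}\right) = -18242 - 5 i \sqrt{10}$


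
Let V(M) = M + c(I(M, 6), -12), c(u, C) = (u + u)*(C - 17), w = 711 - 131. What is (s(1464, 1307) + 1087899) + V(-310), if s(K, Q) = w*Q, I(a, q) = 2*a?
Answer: 1881609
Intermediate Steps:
w = 580
s(K, Q) = 580*Q
c(u, C) = 2*u*(-17 + C) (c(u, C) = (2*u)*(-17 + C) = 2*u*(-17 + C))
V(M) = -115*M (V(M) = M + 2*(2*M)*(-17 - 12) = M + 2*(2*M)*(-29) = M - 116*M = -115*M)
(s(1464, 1307) + 1087899) + V(-310) = (580*1307 + 1087899) - 115*(-310) = (758060 + 1087899) + 35650 = 1845959 + 35650 = 1881609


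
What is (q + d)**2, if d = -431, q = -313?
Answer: 553536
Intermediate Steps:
(q + d)**2 = (-313 - 431)**2 = (-744)**2 = 553536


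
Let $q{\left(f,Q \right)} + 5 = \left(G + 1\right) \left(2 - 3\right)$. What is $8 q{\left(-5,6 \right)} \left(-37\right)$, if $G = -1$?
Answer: $1480$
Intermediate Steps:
$q{\left(f,Q \right)} = -5$ ($q{\left(f,Q \right)} = -5 + \left(-1 + 1\right) \left(2 - 3\right) = -5 + 0 \left(-1\right) = -5 + 0 = -5$)
$8 q{\left(-5,6 \right)} \left(-37\right) = 8 \left(-5\right) \left(-37\right) = \left(-40\right) \left(-37\right) = 1480$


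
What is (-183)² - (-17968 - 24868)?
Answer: 76325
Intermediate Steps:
(-183)² - (-17968 - 24868) = 33489 - 1*(-42836) = 33489 + 42836 = 76325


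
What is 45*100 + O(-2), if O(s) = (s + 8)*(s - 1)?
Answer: 4482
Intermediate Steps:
O(s) = (-1 + s)*(8 + s) (O(s) = (8 + s)*(-1 + s) = (-1 + s)*(8 + s))
45*100 + O(-2) = 45*100 + (-8 + (-2)² + 7*(-2)) = 4500 + (-8 + 4 - 14) = 4500 - 18 = 4482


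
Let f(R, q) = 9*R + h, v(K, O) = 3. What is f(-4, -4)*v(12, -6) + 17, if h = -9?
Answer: -118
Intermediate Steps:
f(R, q) = -9 + 9*R (f(R, q) = 9*R - 9 = -9 + 9*R)
f(-4, -4)*v(12, -6) + 17 = (-9 + 9*(-4))*3 + 17 = (-9 - 36)*3 + 17 = -45*3 + 17 = -135 + 17 = -118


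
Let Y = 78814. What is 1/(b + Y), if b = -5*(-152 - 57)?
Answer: 1/79859 ≈ 1.2522e-5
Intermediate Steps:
b = 1045 (b = -5*(-209) = 1045)
1/(b + Y) = 1/(1045 + 78814) = 1/79859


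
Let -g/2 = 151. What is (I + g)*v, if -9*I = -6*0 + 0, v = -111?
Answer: 33522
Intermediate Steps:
g = -302 (g = -2*151 = -302)
I = 0 (I = -(-6*0 + 0)/9 = -(0 + 0)/9 = -⅑*0 = 0)
(I + g)*v = (0 - 302)*(-111) = -302*(-111) = 33522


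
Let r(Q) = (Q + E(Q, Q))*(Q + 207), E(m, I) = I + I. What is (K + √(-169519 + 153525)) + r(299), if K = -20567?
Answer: 433315 + I*√15994 ≈ 4.3332e+5 + 126.47*I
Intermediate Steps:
E(m, I) = 2*I
r(Q) = 3*Q*(207 + Q) (r(Q) = (Q + 2*Q)*(Q + 207) = (3*Q)*(207 + Q) = 3*Q*(207 + Q))
(K + √(-169519 + 153525)) + r(299) = (-20567 + √(-169519 + 153525)) + 3*299*(207 + 299) = (-20567 + √(-15994)) + 3*299*506 = (-20567 + I*√15994) + 453882 = 433315 + I*√15994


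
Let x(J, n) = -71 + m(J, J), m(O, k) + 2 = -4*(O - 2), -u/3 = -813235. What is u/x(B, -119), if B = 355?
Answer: -162647/99 ≈ -1642.9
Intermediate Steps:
u = 2439705 (u = -3*(-813235) = 2439705)
m(O, k) = 6 - 4*O (m(O, k) = -2 - 4*(O - 2) = -2 - 4*(-2 + O) = -2 + (8 - 4*O) = 6 - 4*O)
x(J, n) = -65 - 4*J (x(J, n) = -71 + (6 - 4*J) = -65 - 4*J)
u/x(B, -119) = 2439705/(-65 - 4*355) = 2439705/(-65 - 1420) = 2439705/(-1485) = 2439705*(-1/1485) = -162647/99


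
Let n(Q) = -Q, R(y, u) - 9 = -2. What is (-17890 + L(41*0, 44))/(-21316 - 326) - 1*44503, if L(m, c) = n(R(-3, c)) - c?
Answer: -963115985/21642 ≈ -44502.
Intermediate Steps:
R(y, u) = 7 (R(y, u) = 9 - 2 = 7)
L(m, c) = -7 - c (L(m, c) = -1*7 - c = -7 - c)
(-17890 + L(41*0, 44))/(-21316 - 326) - 1*44503 = (-17890 + (-7 - 1*44))/(-21316 - 326) - 1*44503 = (-17890 + (-7 - 44))/(-21642) - 44503 = (-17890 - 51)*(-1/21642) - 44503 = -17941*(-1/21642) - 44503 = 17941/21642 - 44503 = -963115985/21642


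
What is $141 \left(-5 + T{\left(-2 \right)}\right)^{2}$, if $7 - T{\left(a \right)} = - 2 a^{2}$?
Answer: $14100$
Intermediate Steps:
$T{\left(a \right)} = 7 + 2 a^{2}$ ($T{\left(a \right)} = 7 - - 2 a^{2} = 7 + 2 a^{2}$)
$141 \left(-5 + T{\left(-2 \right)}\right)^{2} = 141 \left(-5 + \left(7 + 2 \left(-2\right)^{2}\right)\right)^{2} = 141 \left(-5 + \left(7 + 2 \cdot 4\right)\right)^{2} = 141 \left(-5 + \left(7 + 8\right)\right)^{2} = 141 \left(-5 + 15\right)^{2} = 141 \cdot 10^{2} = 141 \cdot 100 = 14100$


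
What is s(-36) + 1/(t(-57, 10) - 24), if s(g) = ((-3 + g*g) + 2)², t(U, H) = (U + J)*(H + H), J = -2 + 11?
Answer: 1650192599/984 ≈ 1.6770e+6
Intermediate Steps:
J = 9
t(U, H) = 2*H*(9 + U) (t(U, H) = (U + 9)*(H + H) = (9 + U)*(2*H) = 2*H*(9 + U))
s(g) = (-1 + g²)² (s(g) = ((-3 + g²) + 2)² = (-1 + g²)²)
s(-36) + 1/(t(-57, 10) - 24) = (-1 + (-36)²)² + 1/(2*10*(9 - 57) - 24) = (-1 + 1296)² + 1/(2*10*(-48) - 24) = 1295² + 1/(-960 - 24) = 1677025 + 1/(-984) = 1677025 - 1/984 = 1650192599/984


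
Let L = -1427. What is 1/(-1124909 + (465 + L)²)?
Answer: -1/199465 ≈ -5.0134e-6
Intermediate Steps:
1/(-1124909 + (465 + L)²) = 1/(-1124909 + (465 - 1427)²) = 1/(-1124909 + (-962)²) = 1/(-1124909 + 925444) = 1/(-199465) = -1/199465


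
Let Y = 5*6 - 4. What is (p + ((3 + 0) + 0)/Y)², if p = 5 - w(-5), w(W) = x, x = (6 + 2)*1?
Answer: 5625/676 ≈ 8.3210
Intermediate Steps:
x = 8 (x = 8*1 = 8)
Y = 26 (Y = 30 - 4 = 26)
w(W) = 8
p = -3 (p = 5 - 1*8 = 5 - 8 = -3)
(p + ((3 + 0) + 0)/Y)² = (-3 + ((3 + 0) + 0)/26)² = (-3 + (3 + 0)*(1/26))² = (-3 + 3*(1/26))² = (-3 + 3/26)² = (-75/26)² = 5625/676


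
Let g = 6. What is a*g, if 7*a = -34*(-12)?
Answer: 2448/7 ≈ 349.71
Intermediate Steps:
a = 408/7 (a = (-34*(-12))/7 = (⅐)*408 = 408/7 ≈ 58.286)
a*g = (408/7)*6 = 2448/7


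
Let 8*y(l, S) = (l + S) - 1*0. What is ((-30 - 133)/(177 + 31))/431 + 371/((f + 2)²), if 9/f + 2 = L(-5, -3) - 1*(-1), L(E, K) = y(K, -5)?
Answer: 133033557/2241200 ≈ 59.358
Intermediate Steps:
y(l, S) = S/8 + l/8 (y(l, S) = ((l + S) - 1*0)/8 = ((S + l) + 0)/8 = (S + l)/8 = S/8 + l/8)
L(E, K) = -5/8 + K/8 (L(E, K) = (⅛)*(-5) + K/8 = -5/8 + K/8)
f = -9/2 (f = 9/(-2 + ((-5/8 + (⅛)*(-3)) - 1*(-1))) = 9/(-2 + ((-5/8 - 3/8) + 1)) = 9/(-2 + (-1 + 1)) = 9/(-2 + 0) = 9/(-2) = 9*(-½) = -9/2 ≈ -4.5000)
((-30 - 133)/(177 + 31))/431 + 371/((f + 2)²) = ((-30 - 133)/(177 + 31))/431 + 371/((-9/2 + 2)²) = -163/208*(1/431) + 371/((-5/2)²) = -163*1/208*(1/431) + 371/(25/4) = -163/208*1/431 + 371*(4/25) = -163/89648 + 1484/25 = 133033557/2241200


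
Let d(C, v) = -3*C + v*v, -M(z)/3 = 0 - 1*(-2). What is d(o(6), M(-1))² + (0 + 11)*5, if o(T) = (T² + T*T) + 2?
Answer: 34651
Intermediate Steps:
M(z) = -6 (M(z) = -3*(0 - 1*(-2)) = -3*(0 + 2) = -3*2 = -6)
o(T) = 2 + 2*T² (o(T) = (T² + T²) + 2 = 2*T² + 2 = 2 + 2*T²)
d(C, v) = v² - 3*C (d(C, v) = -3*C + v² = v² - 3*C)
d(o(6), M(-1))² + (0 + 11)*5 = ((-6)² - 3*(2 + 2*6²))² + (0 + 11)*5 = (36 - 3*(2 + 2*36))² + 11*5 = (36 - 3*(2 + 72))² + 55 = (36 - 3*74)² + 55 = (36 - 222)² + 55 = (-186)² + 55 = 34596 + 55 = 34651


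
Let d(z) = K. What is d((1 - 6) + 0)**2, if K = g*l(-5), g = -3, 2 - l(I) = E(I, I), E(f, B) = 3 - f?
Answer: 324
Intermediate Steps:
l(I) = -1 + I (l(I) = 2 - (3 - I) = 2 + (-3 + I) = -1 + I)
K = 18 (K = -3*(-1 - 5) = -3*(-6) = 18)
d(z) = 18
d((1 - 6) + 0)**2 = 18**2 = 324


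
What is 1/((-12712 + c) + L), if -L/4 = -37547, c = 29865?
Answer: 1/167341 ≈ 5.9758e-6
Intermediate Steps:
L = 150188 (L = -4*(-37547) = 150188)
1/((-12712 + c) + L) = 1/((-12712 + 29865) + 150188) = 1/(17153 + 150188) = 1/167341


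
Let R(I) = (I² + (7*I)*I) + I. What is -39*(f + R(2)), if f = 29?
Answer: -2457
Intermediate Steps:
R(I) = I + 8*I² (R(I) = (I² + 7*I²) + I = 8*I² + I = I + 8*I²)
-39*(f + R(2)) = -39*(29 + 2*(1 + 8*2)) = -39*(29 + 2*(1 + 16)) = -39*(29 + 2*17) = -39*(29 + 34) = -39*63 = -2457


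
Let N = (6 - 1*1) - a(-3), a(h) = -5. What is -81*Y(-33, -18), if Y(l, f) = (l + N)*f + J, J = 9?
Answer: -34263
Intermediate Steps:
N = 10 (N = (6 - 1*1) - 1*(-5) = (6 - 1) + 5 = 5 + 5 = 10)
Y(l, f) = 9 + f*(10 + l) (Y(l, f) = (l + 10)*f + 9 = (10 + l)*f + 9 = f*(10 + l) + 9 = 9 + f*(10 + l))
-81*Y(-33, -18) = -81*(9 + 10*(-18) - 18*(-33)) = -81*(9 - 180 + 594) = -81*423 = -34263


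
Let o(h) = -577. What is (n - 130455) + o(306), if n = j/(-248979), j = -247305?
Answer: -10874656341/82993 ≈ -1.3103e+5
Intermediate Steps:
n = 82435/82993 (n = -247305/(-248979) = -247305*(-1/248979) = 82435/82993 ≈ 0.99328)
(n - 130455) + o(306) = (82435/82993 - 130455) - 577 = -10826769380/82993 - 577 = -10874656341/82993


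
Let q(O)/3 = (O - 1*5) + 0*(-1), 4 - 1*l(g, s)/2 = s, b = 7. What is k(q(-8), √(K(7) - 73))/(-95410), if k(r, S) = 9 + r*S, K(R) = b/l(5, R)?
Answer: -9/95410 + 13*I*√2670/190820 ≈ -9.433e-5 + 0.0035203*I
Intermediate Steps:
l(g, s) = 8 - 2*s
q(O) = -15 + 3*O (q(O) = 3*((O - 1*5) + 0*(-1)) = 3*((O - 5) + 0) = 3*((-5 + O) + 0) = 3*(-5 + O) = -15 + 3*O)
K(R) = 7/(8 - 2*R)
k(r, S) = 9 + S*r
k(q(-8), √(K(7) - 73))/(-95410) = (9 + √(-7/(-8 + 2*7) - 73)*(-15 + 3*(-8)))/(-95410) = (9 + √(-7/(-8 + 14) - 73)*(-15 - 24))*(-1/95410) = (9 + √(-7/6 - 73)*(-39))*(-1/95410) = (9 + √(-445/6)*(-39))*(-1/95410) = (9 + (I*√2670/6)*(-39))*(-1/95410) = (9 - 13*I*√2670/2)*(-1/95410) = -9/95410 + 13*I*√2670/190820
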